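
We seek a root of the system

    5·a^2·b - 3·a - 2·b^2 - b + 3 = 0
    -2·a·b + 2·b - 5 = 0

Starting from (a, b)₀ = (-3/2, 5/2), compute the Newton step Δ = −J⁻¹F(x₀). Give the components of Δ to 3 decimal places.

(0.503, -0.997)

At (-3/2, 5/2): F = (20.625, 7.500).
Jacobian J = [[10·a·b - 3, 5·a^2 - 4·b - 1], [-2·b, -2·a + 2]].
At the point, J = [[-40.500, 0.250], [-5.000, 5.000]] (det J = -201.250).
Solving J·Δ = −F gives Δ = (0.503, -0.997).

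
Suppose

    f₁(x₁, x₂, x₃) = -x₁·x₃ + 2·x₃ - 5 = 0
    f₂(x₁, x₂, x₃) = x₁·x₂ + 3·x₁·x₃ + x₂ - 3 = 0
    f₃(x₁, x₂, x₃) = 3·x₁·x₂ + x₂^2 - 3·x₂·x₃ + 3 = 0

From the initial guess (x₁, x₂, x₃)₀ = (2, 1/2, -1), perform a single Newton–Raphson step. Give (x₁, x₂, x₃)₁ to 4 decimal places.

(7.0000, -0.4535, 2.8101)

At (2, 1/2, -1): F = (-5.0000, -7.5000, 7.7500).
Jacobian J = [[-x₃, 0, -x₁ + 2], [x₂ + 3·x₃, x₁ + 1, 3·x₁], [3·x₂, 3·x₁ + 2·x₂ - 3·x₃, -3·x₂]].
At the point, J = [[1.0000, 0.0000, 0.0000], [-2.5000, 3.0000, 6.0000], [1.5000, 10.0000, -1.5000]] (det J = -64.5000).
Solving J·Δ = −F gives Δ = (5.0000, -0.9535, 3.8101).
Then the next iterate is (x₁, x₂, x₃)₁ = (7.0000, -0.4535, 2.8101).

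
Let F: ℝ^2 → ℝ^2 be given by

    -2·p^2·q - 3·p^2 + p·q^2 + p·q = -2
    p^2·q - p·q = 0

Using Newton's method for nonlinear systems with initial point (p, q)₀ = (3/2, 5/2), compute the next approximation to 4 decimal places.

(1.1878, 2.0810)

At (3/2, 5/2): F = (-2.8750, 1.8750).
Jacobian J = [[-4·p·q - 6·p + q^2 + q, -2·p^2 + 2·p·q + p], [2·p·q - q, p^2 - p]].
At the point, J = [[-15.2500, 4.5000], [5.0000, 0.7500]] (det J = -33.9375).
Solving J·Δ = −F gives Δ = (-0.3122, -0.4190).
Then the next iterate is (p, q)₁ = (1.1878, 2.0810).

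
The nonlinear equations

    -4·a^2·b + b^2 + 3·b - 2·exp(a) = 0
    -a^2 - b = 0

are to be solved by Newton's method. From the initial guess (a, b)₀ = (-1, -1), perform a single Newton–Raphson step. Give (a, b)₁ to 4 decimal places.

(-0.9142, -0.8284)

At (-1, -1): F = (1.264241, 0.0000).
Jacobian J = [[-8·a·b - 2·exp(a), -4·a^2 + 2·b + 3], [-2·a, -1]].
At the point, J = [[-8.735759, -3.0000], [2.0000, -1.0000]] (det J = 14.735759).
Solving J·Δ = −F gives Δ = (0.0858, 0.1716).
Then the next iterate is (a, b)₁ = (-0.9142, -0.8284).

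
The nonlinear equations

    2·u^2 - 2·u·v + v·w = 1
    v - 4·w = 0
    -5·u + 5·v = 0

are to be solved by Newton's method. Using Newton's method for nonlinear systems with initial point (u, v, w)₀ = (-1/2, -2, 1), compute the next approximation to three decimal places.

At (-1/2, -2, 1): F = (-4.500, -6.000, -7.500).
Jacobian J = [[4·u - 2·v, -2·u + w, v], [0, 1, -4], [-5, 5, 0]].
At the point, J = [[2.000, 2.000, -2.000], [0.000, 1.000, -4.000], [-5.000, 5.000, 0.000]] (det J = 70.000).
Solving J·Δ = −F gives Δ = (-0.214, 1.286, -1.179).
Then the next iterate is (u, v, w)₁ = (-0.714, -0.714, -0.179).

(-0.714, -0.714, -0.179)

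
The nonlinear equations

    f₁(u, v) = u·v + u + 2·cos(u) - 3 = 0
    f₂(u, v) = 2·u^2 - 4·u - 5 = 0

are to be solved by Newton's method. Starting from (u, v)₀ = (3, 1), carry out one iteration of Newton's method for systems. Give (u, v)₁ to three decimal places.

(2.875, 0.732)

At (3, 1): F = (1.02002, 1.000).
Jacobian J = [[v - 2·sin(u) + 1, u], [4·u - 4, 0]].
At the point, J = [[1.71776, 3.000], [8.000, 0.000]] (det J = -24.000).
Solving J·Δ = −F gives Δ = (-0.125, -0.268).
Then the next iterate is (u, v)₁ = (2.875, 0.732).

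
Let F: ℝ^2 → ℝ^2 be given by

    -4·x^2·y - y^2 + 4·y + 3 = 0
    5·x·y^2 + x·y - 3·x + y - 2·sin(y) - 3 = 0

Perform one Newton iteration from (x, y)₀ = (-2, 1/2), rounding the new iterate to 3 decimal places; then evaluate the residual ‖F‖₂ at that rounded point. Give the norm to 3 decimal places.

At (-2, 1/2): F = (-3.250, -0.95885).
Jacobian J = [[-8·x·y, -4·x^2 - 2·y + 4], [5·y^2 + y - 3, 10·x·y + x - 2·cos(y) + 1]].
At the point, J = [[8.000, -13.000], [-1.250, -12.75517]] (det J = -118.29132).
Solving J·Δ = −F gives Δ = (0.245, -0.099).
Then the next iterate is (x, y)₁ = (-1.755, 0.401).
Re-evaluating at (-1.755, 0.401): F = (-0.49716, -0.22946), so ‖F‖₂ = 0.548.

0.548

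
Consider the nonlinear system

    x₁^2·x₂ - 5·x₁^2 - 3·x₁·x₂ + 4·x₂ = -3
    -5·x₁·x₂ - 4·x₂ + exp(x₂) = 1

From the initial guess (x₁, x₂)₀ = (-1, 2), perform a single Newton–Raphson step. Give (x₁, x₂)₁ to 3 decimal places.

(-1.629, 0.250)

At (-1, 2): F = (14.000, 8.38906).
Jacobian J = [[2·x₁·x₂ - 10·x₁ - 3·x₂, x₁^2 - 3·x₁ + 4], [-5·x₂, -5·x₁ + exp(x₂) - 4]].
At the point, J = [[0.000, 8.000], [-10.000, 8.38906]] (det J = 80.000).
Solving J·Δ = −F gives Δ = (-0.629, -1.750).
Then the next iterate is (x₁, x₂)₁ = (-1.629, 0.250).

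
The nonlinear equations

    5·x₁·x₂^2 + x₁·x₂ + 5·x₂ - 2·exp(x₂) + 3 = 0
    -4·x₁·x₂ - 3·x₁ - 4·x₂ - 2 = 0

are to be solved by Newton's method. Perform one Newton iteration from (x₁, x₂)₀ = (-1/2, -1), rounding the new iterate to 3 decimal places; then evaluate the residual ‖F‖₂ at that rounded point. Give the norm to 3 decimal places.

At (-1/2, -1): F = (-4.73576, 1.500).
Jacobian J = [[5·x₂^2 + x₂, 10·x₁·x₂ + x₁ - 2·exp(x₂) + 5], [-4·x₂ - 3, -4·x₁ - 4]].
At the point, J = [[4.000, 8.76424], [1.000, -2.000]] (det J = -16.76424).
Solving J·Δ = −F gives Δ = (-0.219, 0.640).
Then the next iterate is (x₁, x₂)₁ = (-0.719, -0.360).
Re-evaluating at (-0.719, -0.360): F = (-0.40242, 0.56164), so ‖F‖₂ = 0.691.

0.691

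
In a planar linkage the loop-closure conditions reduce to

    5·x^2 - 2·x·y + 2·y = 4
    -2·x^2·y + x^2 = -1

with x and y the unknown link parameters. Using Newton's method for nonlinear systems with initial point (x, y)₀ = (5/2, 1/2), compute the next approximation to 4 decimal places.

At (5/2, 1/2): F = (25.7500, 1.0000).
Jacobian J = [[10·x - 2·y, -2·x + 2], [-4·x·y + 2·x, -2·x^2]].
At the point, J = [[24.0000, -3.0000], [0.0000, -12.5000]] (det J = -300.0000).
Solving J·Δ = −F gives Δ = (-1.0629, 0.0800).
Then the next iterate is (x, y)₁ = (1.4371, 0.5800).

(1.4371, 0.5800)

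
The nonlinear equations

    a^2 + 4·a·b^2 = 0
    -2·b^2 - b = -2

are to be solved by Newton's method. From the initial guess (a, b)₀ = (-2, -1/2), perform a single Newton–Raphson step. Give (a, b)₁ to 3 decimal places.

(-6.667, -2.500)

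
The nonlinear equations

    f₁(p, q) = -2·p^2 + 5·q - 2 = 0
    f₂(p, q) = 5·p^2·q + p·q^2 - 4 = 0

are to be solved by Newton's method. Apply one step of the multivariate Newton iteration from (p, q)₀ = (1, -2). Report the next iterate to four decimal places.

(0.5263, 0.4211)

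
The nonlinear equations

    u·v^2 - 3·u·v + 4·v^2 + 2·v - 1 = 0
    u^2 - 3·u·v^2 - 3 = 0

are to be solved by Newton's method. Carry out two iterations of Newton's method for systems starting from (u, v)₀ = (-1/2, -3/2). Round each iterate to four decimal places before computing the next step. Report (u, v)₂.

(-0.5476, -1.2818)

At (-1/2, -3/2): F = (1.6250, 0.6250).
Jacobian J = [[v^2 - 3·v, 2·u·v - 3·u + 8·v + 2], [2·u - 3·v^2, -6·u·v]].
At the point, J = [[6.7500, -7.0000], [-7.7500, -4.5000]] (det J = -84.6250).
Solving J·Δ = −F gives Δ = (-0.0347, 0.1987).
Then the next iterate is (u, v)₁ = (-0.5347, -1.3013).
Round to (-0.5347, -1.3013) and repeat: F = (0.178060, 0.002258), J = [[5.597282, -5.414690], [-6.149545, -4.174831]].
Δ = (-0.0129, 0.0195), so (u, v)₂ = (-0.5476, -1.2818).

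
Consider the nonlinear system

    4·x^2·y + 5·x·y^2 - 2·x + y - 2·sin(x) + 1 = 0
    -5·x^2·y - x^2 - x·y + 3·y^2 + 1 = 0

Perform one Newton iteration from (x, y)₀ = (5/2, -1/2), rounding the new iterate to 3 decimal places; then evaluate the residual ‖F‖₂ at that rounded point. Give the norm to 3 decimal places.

4.383

At (5/2, -1/2): F = (-15.07194, 12.375).
Jacobian J = [[8·x·y + 5·y^2 - 2·cos(x) - 2, 4·x^2 + 10·x·y + 1], [-10·x·y - 2·x - y, -5·x^2 - x + 6·y]].
At the point, J = [[-9.14771, 13.500], [8.000, -36.750]] (det J = 228.17844).
Solving J·Δ = −F gives Δ = (-1.695, -0.032).
Then the next iterate is (x, y)₁ = (0.805, -0.532).
Re-evaluating at (0.805, -0.532): F = (-2.82349, 3.35305), so ‖F‖₂ = 4.383.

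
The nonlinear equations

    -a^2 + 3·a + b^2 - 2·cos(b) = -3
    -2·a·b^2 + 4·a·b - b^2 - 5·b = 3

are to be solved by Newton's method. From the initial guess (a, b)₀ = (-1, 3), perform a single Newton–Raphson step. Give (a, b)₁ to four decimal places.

(-5.4941, 4.9882)

At (-1, 3): F = (9.979985, -21.0000).
Jacobian J = [[-2·a + 3, 2·b + 2·sin(b)], [-2·b^2 + 4·b, -4·a·b + 4·a - 2·b - 5]].
At the point, J = [[5.0000, 6.282240], [-6.0000, -3.0000]] (det J = 22.693440).
Solving J·Δ = −F gives Δ = (-4.4941, 1.9882).
Then the next iterate is (a, b)₁ = (-5.4941, 4.9882).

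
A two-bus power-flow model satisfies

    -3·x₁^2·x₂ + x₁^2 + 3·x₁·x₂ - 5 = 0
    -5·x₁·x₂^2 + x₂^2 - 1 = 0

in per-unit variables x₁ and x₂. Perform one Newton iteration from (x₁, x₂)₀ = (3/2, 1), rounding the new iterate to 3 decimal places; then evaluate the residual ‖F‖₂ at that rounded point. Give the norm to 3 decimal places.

At (3/2, 1): F = (-5.000, -7.500).
Jacobian J = [[-6·x₁·x₂ + 2·x₁ + 3·x₂, -3·x₁^2 + 3·x₁], [-5·x₂^2, -10·x₁·x₂ + 2·x₂]].
At the point, J = [[-3.000, -2.250], [-5.000, -13.000]] (det J = 27.750).
Solving J·Δ = −F gives Δ = (-1.734, 0.090).
Then the next iterate is (x₁, x₂)₁ = (-0.234, 1.090).
Re-evaluating at (-0.234, 1.090): F = (-5.88948, 1.57818), so ‖F‖₂ = 6.097.

6.097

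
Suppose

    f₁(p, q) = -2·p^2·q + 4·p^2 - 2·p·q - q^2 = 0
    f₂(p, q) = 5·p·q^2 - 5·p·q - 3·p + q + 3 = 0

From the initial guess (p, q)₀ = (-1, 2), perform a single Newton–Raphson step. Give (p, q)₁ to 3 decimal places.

(-0.905, 1.905)

At (-1, 2): F = (0.000, -2.000).
Jacobian J = [[-4·p·q + 8·p - 2·q, -2·p^2 - 2·p - 2·q], [5·q^2 - 5·q - 3, 10·p·q - 5·p + 1]].
At the point, J = [[-4.000, -4.000], [7.000, -14.000]] (det J = 84.000).
Solving J·Δ = −F gives Δ = (0.095, -0.095).
Then the next iterate is (p, q)₁ = (-0.905, 1.905).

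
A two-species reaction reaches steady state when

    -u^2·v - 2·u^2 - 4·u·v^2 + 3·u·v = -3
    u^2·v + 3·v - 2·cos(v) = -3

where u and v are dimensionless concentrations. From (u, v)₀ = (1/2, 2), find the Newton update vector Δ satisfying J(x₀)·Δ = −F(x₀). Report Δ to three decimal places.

(0.949, -2.413)

At (1/2, 2): F = (-3.000, 10.33229).
Jacobian J = [[-2·u·v - 4·u - 4·v^2 + 3·v, -u^2 - 8·u·v + 3·u], [2·u·v, u^2 + 2·sin(v) + 3]].
At the point, J = [[-14.000, -6.750], [2.000, 5.06859]] (det J = -57.46033).
Solving J·Δ = −F gives Δ = (0.949, -2.413).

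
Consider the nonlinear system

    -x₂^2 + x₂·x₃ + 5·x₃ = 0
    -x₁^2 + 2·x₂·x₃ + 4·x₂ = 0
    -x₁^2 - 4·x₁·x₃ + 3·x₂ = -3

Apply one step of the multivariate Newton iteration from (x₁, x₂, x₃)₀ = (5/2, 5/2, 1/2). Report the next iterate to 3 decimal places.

At (5/2, 5/2, 1/2): F = (-2.500, 6.250, -0.750).
Jacobian J = [[0, -2·x₂ + x₃, x₂ + 5], [-2·x₁, 2·x₃ + 4, 2·x₂], [-2·x₁ - 4·x₃, 3, -4·x₁]].
At the point, J = [[0.000, -4.500, 7.500], [-5.000, 5.000, 5.000], [-7.000, 3.000, -10.000]] (det J = 532.500).
Solving J·Δ = −F gives Δ = (-0.126, -1.068, -0.308).
Then the next iterate is (x₁, x₂, x₃)₁ = (2.374, 1.432, 0.192).

(2.374, 1.432, 0.192)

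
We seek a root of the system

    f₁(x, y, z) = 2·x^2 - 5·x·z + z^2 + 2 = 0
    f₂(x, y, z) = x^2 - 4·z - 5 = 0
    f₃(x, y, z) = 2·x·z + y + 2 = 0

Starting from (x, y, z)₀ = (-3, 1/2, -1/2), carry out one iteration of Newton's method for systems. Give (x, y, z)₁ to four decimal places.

(-1.8934, -4.8525, -0.6598)

At (-3, 1/2, -1/2): F = (12.7500, 6.0000, 5.5000).
Jacobian J = [[4·x - 5·z, 0, -5·x + 2·z], [2·x, 0, -4], [2·z, 1, 2·x]].
At the point, J = [[-9.5000, 0.0000, 14.0000], [-6.0000, 0.0000, -4.0000], [-1.0000, 1.0000, -6.0000]] (det J = -122.0000).
Solving J·Δ = −F gives Δ = (1.1066, -5.3525, -0.1598).
Then the next iterate is (x, y, z)₁ = (-1.8934, -4.8525, -0.6598).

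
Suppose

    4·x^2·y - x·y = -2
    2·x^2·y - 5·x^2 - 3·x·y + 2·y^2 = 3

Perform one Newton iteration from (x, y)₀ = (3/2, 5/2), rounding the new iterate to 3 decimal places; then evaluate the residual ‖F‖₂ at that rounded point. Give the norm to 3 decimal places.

6.263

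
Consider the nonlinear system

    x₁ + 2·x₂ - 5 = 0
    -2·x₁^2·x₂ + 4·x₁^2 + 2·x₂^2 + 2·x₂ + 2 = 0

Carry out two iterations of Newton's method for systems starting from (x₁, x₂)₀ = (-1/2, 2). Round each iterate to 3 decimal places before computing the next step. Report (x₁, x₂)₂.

(2.601, 1.199)

At (-1/2, 2): F = (-1.500, 14.000).
Jacobian J = [[1, 2], [-4·x₁·x₂ + 8·x₁, -2·x₁^2 + 4·x₂ + 2]].
At the point, J = [[1.000, 2.000], [0.000, 9.500]] (det J = 9.500).
Solving J·Δ = −F gives Δ = (4.447, -1.474).
Then the next iterate is (x₁, x₂)₁ = (3.947, 0.526).
Round to (3.947, 0.526) and repeat: F = (-0.001, 49.53168), J = [[1.000, 2.000], [23.27151, -27.05362]].
Δ = (-1.346, 0.673), so (x₁, x₂)₂ = (2.601, 1.199).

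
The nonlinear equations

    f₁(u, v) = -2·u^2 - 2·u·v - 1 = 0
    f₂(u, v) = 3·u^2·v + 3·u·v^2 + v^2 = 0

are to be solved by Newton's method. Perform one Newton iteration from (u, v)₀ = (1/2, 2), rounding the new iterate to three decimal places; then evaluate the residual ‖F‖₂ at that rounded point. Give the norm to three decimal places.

2.974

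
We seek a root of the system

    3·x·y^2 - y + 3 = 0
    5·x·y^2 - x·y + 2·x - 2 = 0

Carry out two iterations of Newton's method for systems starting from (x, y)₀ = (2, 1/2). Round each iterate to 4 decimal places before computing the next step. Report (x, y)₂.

(3.5079, -0.0885)

At (2, 1/2): F = (4.0000, 3.5000).
Jacobian J = [[3·y^2, 6·x·y - 1], [5·y^2 - y + 2, 10·x·y - x]].
At the point, J = [[0.7500, 5.0000], [2.7500, 8.0000]] (det J = -7.7500).
Solving J·Δ = −F gives Δ = (1.8710, -1.0806).
Then the next iterate is (x, y)₁ = (3.8710, -0.5806).
Round to (3.8710, -0.5806) and repeat: F = (7.495300, 14.514003), J = [[1.011289, -14.485016], [4.266082, -26.346026]].
Δ = (-0.3631, 0.4921), so (x, y)₂ = (3.5079, -0.0885).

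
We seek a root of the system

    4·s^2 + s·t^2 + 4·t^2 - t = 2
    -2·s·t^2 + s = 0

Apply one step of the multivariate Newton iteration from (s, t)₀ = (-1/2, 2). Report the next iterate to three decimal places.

At (-1/2, 2): F = (11.000, 3.500).
Jacobian J = [[8·s + t^2, 2·s·t + 8·t - 1], [-2·t^2 + 1, -4·s·t]].
At the point, J = [[0.000, 13.000], [-7.000, 4.000]] (det J = 91.000).
Solving J·Δ = −F gives Δ = (0.016, -0.846).
Then the next iterate is (s, t)₁ = (-0.484, 1.154).

(-0.484, 1.154)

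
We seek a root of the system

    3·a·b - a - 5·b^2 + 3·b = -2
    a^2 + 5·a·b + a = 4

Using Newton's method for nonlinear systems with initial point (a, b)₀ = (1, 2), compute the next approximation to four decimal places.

At (1, 2): F = (-7.0000, 8.0000).
Jacobian J = [[3·b - 1, 3·a - 10·b + 3], [2·a + 5·b + 1, 5·a]].
At the point, J = [[5.0000, -14.0000], [13.0000, 5.0000]] (det J = 207.0000).
Solving J·Δ = −F gives Δ = (-0.3720, -0.6329).
Then the next iterate is (a, b)₁ = (0.6280, 1.3671).

(0.6280, 1.3671)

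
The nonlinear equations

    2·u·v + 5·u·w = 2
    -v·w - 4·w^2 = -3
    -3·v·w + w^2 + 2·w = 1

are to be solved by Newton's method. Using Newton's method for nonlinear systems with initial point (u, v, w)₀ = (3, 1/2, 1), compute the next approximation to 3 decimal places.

(0.762, 0.518, 0.821)

At (3, 1/2, 1): F = (16.000, -1.500, 0.500).
Jacobian J = [[2·v + 5·w, 2·u, 5·u], [0, -w, -v - 8·w], [0, -3·w, -3·v + 2·w + 2]].
At the point, J = [[6.000, 6.000, 15.000], [0.000, -1.000, -8.500], [0.000, -3.000, 2.500]] (det J = -168.000).
Solving J·Δ = −F gives Δ = (-2.238, 0.018, -0.179).
Then the next iterate is (u, v, w)₁ = (0.762, 0.518, 0.821).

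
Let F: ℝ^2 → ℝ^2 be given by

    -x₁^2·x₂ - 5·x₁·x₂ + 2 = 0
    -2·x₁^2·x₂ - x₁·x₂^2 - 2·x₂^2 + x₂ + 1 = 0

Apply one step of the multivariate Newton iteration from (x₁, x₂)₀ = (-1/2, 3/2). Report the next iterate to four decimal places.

(0.2997, 1.2437)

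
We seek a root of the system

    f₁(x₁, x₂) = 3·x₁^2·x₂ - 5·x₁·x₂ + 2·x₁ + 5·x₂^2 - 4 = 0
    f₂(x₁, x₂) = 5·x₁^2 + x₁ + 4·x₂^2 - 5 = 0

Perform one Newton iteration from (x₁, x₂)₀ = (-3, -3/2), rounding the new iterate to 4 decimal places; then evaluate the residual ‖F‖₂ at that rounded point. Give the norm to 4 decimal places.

At (-3, -3/2): F = (-61.7500, 46.0000).
Jacobian J = [[6·x₁·x₂ - 5·x₂ + 2, 3·x₁^2 - 5·x₁ + 10·x₂], [10·x₁ + 1, 8·x₂]].
At the point, J = [[36.5000, 27.0000], [-29.0000, -12.0000]] (det J = 345.0000).
Solving J·Δ = −F gives Δ = (1.4522, 0.3239).
Then the next iterate is (x₁, x₂)₁ = (-1.5478, -1.1761).
Re-evaluating at (-1.5478, -1.1761): F = (-17.734077, 10.963469), so ‖F‖₂ = 20.8493.

20.8493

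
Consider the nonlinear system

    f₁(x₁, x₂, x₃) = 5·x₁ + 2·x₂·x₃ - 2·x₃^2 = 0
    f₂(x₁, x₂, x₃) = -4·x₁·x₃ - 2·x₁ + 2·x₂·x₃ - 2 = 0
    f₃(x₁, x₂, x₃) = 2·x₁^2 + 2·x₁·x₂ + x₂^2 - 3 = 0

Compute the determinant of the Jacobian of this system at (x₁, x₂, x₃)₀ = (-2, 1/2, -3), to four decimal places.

-423.0000

J = [[5, 2·x₃, 2·x₂ - 4·x₃], [-4·x₃ - 2, 2·x₃, -4·x₁ + 2·x₂], [4·x₁ + 2·x₂, 2·x₁ + 2·x₂, 0]].
At the point, J = [[5.0000, -6.0000, 13.0000], [10.0000, -6.0000, 9.0000], [-7.0000, -3.0000, 0.0000]].
det J = -423.0000.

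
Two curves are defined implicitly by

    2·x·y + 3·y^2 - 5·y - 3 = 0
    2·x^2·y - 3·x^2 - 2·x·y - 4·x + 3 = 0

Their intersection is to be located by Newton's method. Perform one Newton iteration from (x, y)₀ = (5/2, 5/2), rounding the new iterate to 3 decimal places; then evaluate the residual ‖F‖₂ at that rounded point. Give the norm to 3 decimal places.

At (5/2, 5/2): F = (15.750, -7.000).
Jacobian J = [[2·y, 2·x + 6·y - 5], [4·x·y - 6·x - 2·y - 4, 2·x^2 - 2·x]].
At the point, J = [[5.000, 15.000], [1.000, 7.500]] (det J = 22.500).
Solving J·Δ = −F gives Δ = (-9.917, 2.256).
Then the next iterate is (x, y)₁ = (-7.417, 4.756).
Re-evaluating at (-7.417, 4.756): F = (-29.47190, 461.45593), so ‖F‖₂ = 462.396.

462.396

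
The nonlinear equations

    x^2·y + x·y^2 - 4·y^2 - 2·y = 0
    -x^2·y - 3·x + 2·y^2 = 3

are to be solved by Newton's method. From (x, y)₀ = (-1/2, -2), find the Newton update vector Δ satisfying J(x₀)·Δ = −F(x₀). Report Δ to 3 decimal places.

At (-1/2, -2): F = (-14.500, 7.000).
Jacobian J = [[2·x·y + y^2, x^2 + 2·x·y - 8·y - 2], [-2·x·y - 3, -x^2 + 4·y]].
At the point, J = [[6.000, 16.250], [-5.000, -8.250]] (det J = 31.750).
Solving J·Δ = −F gives Δ = (-0.185, 0.961).

(-0.185, 0.961)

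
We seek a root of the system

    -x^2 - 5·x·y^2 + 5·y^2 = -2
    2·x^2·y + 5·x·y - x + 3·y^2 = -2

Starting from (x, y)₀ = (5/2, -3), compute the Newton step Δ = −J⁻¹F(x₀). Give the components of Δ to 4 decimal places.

(-0.9769, 0.5090)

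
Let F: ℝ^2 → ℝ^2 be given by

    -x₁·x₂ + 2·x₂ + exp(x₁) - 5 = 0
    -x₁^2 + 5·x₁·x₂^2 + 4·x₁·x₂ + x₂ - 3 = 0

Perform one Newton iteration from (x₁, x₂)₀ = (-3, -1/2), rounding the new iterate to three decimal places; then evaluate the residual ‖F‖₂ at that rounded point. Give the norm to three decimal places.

22.492

At (-3, -1/2): F = (-7.45021, -10.250).
Jacobian J = [[-x₂ + exp(x₁), -x₁ + 2], [-2·x₁ + 5·x₂^2 + 4·x₂, 10·x₁·x₂ + 4·x₁ + 1]].
At the point, J = [[0.54979, 5.000], [5.250, 4.000]] (det J = -24.05085).
Solving J·Δ = −F gives Δ = (0.892, 1.392).
Then the next iterate is (x₁, x₂)₁ = (-2.108, 0.892).
Re-evaluating at (-2.108, 0.892): F = (-1.21418, -22.45931), so ‖F‖₂ = 22.492.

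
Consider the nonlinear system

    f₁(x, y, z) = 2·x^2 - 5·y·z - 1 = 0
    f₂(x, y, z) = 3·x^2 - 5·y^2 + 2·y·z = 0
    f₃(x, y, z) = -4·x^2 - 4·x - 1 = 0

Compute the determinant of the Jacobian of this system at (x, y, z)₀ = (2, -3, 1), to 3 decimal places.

J = [[4·x, -5·z, -5·y], [6·x, -10·y + 2·z, 2·y], [-8·x - 4, 0, 0]].
At the point, J = [[8.000, -5.000, 15.000], [12.000, 32.000, -6.000], [-20.000, 0.000, 0.000]].
det J = 9000.000.

9000.000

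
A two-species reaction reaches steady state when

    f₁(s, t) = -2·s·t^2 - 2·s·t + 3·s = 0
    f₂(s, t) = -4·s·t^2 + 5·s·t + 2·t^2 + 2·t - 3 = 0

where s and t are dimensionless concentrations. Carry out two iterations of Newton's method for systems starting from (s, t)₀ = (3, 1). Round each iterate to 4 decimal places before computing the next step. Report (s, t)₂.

(-0.4219, 0.9450)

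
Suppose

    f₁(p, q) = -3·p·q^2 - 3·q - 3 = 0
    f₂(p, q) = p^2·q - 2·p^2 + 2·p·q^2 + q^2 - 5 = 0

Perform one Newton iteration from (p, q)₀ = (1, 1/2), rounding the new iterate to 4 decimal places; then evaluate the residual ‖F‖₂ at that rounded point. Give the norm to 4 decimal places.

13.9682

At (1, 1/2): F = (-5.2500, -5.7500).
Jacobian J = [[-3·q^2, -6·p·q - 3], [2·p·q - 4·p + 2·q^2, p^2 + 4·p·q + 2·q]].
At the point, J = [[-0.7500, -6.0000], [-2.5000, 4.0000]] (det J = -18.0000).
Solving J·Δ = −F gives Δ = (-3.0833, -0.4896).
Then the next iterate is (p, q)₁ = (-2.0833, 0.0104).
Re-evaluating at (-2.0833, 0.0104): F = (-3.030524, -13.635483), so ‖F‖₂ = 13.9682.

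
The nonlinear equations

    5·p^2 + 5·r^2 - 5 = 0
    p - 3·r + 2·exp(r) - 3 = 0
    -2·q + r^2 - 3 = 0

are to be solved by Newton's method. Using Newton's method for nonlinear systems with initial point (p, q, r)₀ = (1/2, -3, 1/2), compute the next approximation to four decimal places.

(1.2883, -1.5192, 0.2117)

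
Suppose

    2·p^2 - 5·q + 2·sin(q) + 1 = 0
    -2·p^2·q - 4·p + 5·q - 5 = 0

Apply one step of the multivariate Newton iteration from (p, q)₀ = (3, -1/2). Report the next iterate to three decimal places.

At (3, -1/2): F = (20.54115, -10.500).
Jacobian J = [[4·p, 2·cos(q) - 5], [-4·p·q - 4, -2·p^2 + 5]].
At the point, J = [[12.000, -3.24483], [2.000, -13.000]] (det J = -149.51033).
Solving J·Δ = −F gives Δ = (-2.014, -1.118).
Then the next iterate is (p, q)₁ = (0.986, -1.618).

(0.986, -1.618)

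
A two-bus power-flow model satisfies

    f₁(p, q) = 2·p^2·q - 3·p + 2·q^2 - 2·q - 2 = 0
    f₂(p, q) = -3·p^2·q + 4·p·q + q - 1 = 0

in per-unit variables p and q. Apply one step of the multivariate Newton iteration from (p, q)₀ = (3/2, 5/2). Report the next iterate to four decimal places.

(1.4513, 1.5667)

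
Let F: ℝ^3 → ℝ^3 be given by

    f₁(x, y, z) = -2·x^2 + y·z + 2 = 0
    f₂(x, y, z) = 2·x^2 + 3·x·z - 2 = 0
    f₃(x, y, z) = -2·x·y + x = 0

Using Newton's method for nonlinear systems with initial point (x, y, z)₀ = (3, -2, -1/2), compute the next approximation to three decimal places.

(1.642, -0.632, -0.193)

At (3, -2, -1/2): F = (-15.000, 11.500, 15.000).
Jacobian J = [[-4·x, z, y], [4·x + 3·z, 0, 3·x], [-2·y + 1, -2·x, 0]].
At the point, J = [[-12.000, -0.500, -2.000], [10.500, 0.000, 9.000], [5.000, -6.000, 0.000]] (det J = -544.500).
Solving J·Δ = −F gives Δ = (-1.358, 1.368, 0.307).
Then the next iterate is (x, y, z)₁ = (1.642, -0.632, -0.193).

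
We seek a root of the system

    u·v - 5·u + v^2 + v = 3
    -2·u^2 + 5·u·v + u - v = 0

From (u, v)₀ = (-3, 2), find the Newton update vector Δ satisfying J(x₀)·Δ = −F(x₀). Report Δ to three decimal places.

(43.000, 58.500)

At (-3, 2): F = (12.000, -53.000).
Jacobian J = [[v - 5, u + 2·v + 1], [-4·u + 5·v + 1, 5·u - 1]].
At the point, J = [[-3.000, 2.000], [23.000, -16.000]] (det J = 2.000).
Solving J·Δ = −F gives Δ = (43.000, 58.500).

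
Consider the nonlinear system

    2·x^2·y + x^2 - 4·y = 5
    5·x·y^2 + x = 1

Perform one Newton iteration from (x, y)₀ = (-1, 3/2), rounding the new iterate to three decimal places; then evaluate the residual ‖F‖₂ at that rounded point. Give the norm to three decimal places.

3.726

At (-1, 3/2): F = (-7.000, -13.250).
Jacobian J = [[4·x·y + 2·x, 2·x^2 - 4], [5·y^2 + 1, 10·x·y]].
At the point, J = [[-8.000, -2.000], [12.250, -15.000]] (det J = 144.500).
Solving J·Δ = −F gives Δ = (-0.543, -1.327).
Then the next iterate is (x, y)₁ = (-1.543, 0.173).
Re-evaluating at (-1.543, 0.173): F = (-2.48738, -2.77390), so ‖F‖₂ = 3.726.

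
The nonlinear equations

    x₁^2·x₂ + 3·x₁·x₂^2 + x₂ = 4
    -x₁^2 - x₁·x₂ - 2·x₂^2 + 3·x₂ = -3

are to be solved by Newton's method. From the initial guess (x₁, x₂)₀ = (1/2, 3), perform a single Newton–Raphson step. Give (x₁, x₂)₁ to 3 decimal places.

At (1/2, 3): F = (13.250, -7.750).
Jacobian J = [[2·x₁·x₂ + 3·x₂^2, x₁^2 + 6·x₁·x₂ + 1], [-2·x₁ - x₂, -x₁ - 4·x₂ + 3]].
At the point, J = [[30.000, 10.250], [-4.000, -9.500]] (det J = -244.000).
Solving J·Δ = −F gives Δ = (-0.190, -0.736).
Then the next iterate is (x₁, x₂)₁ = (0.310, 2.264).

(0.310, 2.264)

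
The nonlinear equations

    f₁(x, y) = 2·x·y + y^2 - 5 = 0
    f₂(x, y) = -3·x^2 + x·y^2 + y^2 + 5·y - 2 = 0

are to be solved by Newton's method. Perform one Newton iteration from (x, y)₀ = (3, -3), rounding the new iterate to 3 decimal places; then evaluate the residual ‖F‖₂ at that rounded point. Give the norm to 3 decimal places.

At (3, -3): F = (-14.000, -8.000).
Jacobian J = [[2·y, 2·x + 2·y], [-6·x + y^2, 2·x·y + 2·y + 5]].
At the point, J = [[-6.000, 0.000], [-9.000, -19.000]] (det J = 114.000).
Solving J·Δ = −F gives Δ = (-2.333, 0.684).
Then the next iterate is (x, y)₁ = (0.667, -2.316).
Re-evaluating at (0.667, -2.316): F = (-2.72569, -5.97312), so ‖F‖₂ = 6.566.

6.566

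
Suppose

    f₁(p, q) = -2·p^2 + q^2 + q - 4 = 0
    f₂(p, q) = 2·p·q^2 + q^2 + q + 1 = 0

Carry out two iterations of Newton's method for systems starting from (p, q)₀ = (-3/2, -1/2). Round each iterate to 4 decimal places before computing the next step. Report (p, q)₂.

(-4.0087, -10.7309)

At (-3/2, -1/2): F = (-8.7500, 0.0000).
Jacobian J = [[-4·p, 2·q + 1], [2·q^2, 4·p·q + 2·q + 1]].
At the point, J = [[6.0000, 0.0000], [0.5000, 3.0000]] (det J = 18.0000).
Solving J·Δ = −F gives Δ = (1.4583, -0.2431).
Then the next iterate is (p, q)₁ = (-0.0417, -0.7431).
Round to (-0.0417, -0.7431) and repeat: F = (-4.194380, 0.763044), J = [[0.1668, -0.4862], [1.104395, -0.362251]].
Δ = (-3.9670, -9.9878), so (p, q)₂ = (-4.0087, -10.7309).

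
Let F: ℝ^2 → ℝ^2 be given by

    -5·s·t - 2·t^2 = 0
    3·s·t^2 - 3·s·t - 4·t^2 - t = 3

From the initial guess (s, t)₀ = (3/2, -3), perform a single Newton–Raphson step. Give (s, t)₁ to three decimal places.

(1.088, -2.627)

At (3/2, -3): F = (4.500, 18.000).
Jacobian J = [[-5·t, -5·s - 4·t], [3·t^2 - 3·t, 6·s·t - 3·s - 8·t - 1]].
At the point, J = [[15.000, 4.500], [36.000, -8.500]] (det J = -289.500).
Solving J·Δ = −F gives Δ = (-0.412, 0.373).
Then the next iterate is (s, t)₁ = (1.088, -2.627).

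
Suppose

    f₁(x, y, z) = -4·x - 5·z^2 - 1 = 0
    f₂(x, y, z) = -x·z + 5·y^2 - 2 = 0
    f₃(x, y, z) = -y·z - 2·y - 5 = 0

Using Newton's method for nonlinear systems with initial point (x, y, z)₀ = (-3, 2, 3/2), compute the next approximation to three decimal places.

At (-3, 2, 3/2): F = (-0.250, 22.500, -12.000).
Jacobian J = [[-4, 0, -10·z], [-z, 10·y, -x], [0, -z - 2, -y]].
At the point, J = [[-4.000, 0.000, -15.000], [-1.500, 20.000, 3.000], [0.000, -3.500, -2.000]] (det J = 39.250).
Solving J·Δ = −F gives Δ = (61.436, 5.943, -16.400).
Then the next iterate is (x, y, z)₁ = (58.436, 7.943, -14.900).

(58.436, 7.943, -14.900)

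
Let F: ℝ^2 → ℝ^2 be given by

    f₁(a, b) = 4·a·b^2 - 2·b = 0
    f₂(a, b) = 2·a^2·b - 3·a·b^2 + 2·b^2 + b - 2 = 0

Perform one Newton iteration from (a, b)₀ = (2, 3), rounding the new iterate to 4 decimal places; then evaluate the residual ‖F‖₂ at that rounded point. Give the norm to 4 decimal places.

15.0562

At (2, 3): F = (66.0000, -11.0000).
Jacobian J = [[4·b^2, 8·a·b - 2], [4·a·b - 3·b^2, 2·a^2 - 6·a·b + 4·b + 1]].
At the point, J = [[36.0000, 46.0000], [-3.0000, -15.0000]] (det J = -402.0000).
Solving J·Δ = −F gives Δ = (-1.2040, -0.4925).
Then the next iterate is (a, b)₁ = (0.7960, 2.5075).
Re-evaluating at (0.7960, 2.5075): F = (15.004579, 1.245512), so ‖F‖₂ = 15.0562.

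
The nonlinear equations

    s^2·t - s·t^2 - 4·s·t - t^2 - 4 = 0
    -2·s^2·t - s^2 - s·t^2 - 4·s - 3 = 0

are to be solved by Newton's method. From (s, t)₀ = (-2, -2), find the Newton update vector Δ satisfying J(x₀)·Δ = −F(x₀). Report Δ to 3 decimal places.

(5.750, -5.625)

At (-2, -2): F = (-24.000, 25.000).
Jacobian J = [[2·s·t - t^2 - 4·t, s^2 - 2·s·t - 4·s - 2·t], [-4·s·t - 2·s - t^2 - 4, -2·s^2 - 2·s·t]].
At the point, J = [[12.000, 8.000], [-20.000, -16.000]] (det J = -32.000).
Solving J·Δ = −F gives Δ = (5.750, -5.625).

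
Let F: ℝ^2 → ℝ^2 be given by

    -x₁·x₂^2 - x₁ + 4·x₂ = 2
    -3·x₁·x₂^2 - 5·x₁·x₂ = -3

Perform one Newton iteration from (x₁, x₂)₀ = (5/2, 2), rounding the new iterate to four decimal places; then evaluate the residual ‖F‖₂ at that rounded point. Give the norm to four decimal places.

At (5/2, 2): F = (-6.5000, -52.0000).
Jacobian J = [[-x₂^2 - 1, -2·x₁·x₂ + 4], [-3·x₂^2 - 5·x₂, -6·x₁·x₂ - 5·x₁]].
At the point, J = [[-5.0000, -6.0000], [-22.0000, -42.5000]] (det J = 80.5000).
Solving J·Δ = −F gives Δ = (0.4441, -1.4534).
Then the next iterate is (x₁, x₂)₁ = (2.9441, 0.5466).
Re-evaluating at (2.9441, 0.5466): F = (-3.637313, -7.685065), so ‖F‖₂ = 8.5024.

8.5024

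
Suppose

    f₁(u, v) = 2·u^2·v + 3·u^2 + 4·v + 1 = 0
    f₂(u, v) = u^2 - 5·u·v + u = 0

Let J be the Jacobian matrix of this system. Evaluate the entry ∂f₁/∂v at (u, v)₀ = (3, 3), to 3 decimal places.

∂f₁/∂v = 2·u^2 + 4.
At (3, 3) this is 22.000.

22.000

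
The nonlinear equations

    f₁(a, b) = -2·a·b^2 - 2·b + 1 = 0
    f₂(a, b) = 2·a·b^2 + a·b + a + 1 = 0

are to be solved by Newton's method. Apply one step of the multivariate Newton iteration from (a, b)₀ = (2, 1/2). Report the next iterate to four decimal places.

At (2, 1/2): F = (-1.0000, 5.0000).
Jacobian J = [[-2·b^2, -4·a·b - 2], [2·b^2 + b + 1, 4·a·b + a]].
At the point, J = [[-0.5000, -6.0000], [2.0000, 6.0000]] (det J = 9.0000).
Solving J·Δ = −F gives Δ = (-2.6667, 0.0556).
Then the next iterate is (a, b)₁ = (-0.6667, 0.5556).

(-0.6667, 0.5556)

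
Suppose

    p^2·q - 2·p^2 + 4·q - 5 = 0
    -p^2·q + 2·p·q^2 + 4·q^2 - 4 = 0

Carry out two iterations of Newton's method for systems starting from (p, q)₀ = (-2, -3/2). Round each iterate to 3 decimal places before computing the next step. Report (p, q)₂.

(3.973, 0.566)

At (-2, -3/2): F = (-25.000, 2.000).
Jacobian J = [[2·p·q - 4·p, p^2 + 4], [-2·p·q + 2·q^2, -p^2 + 4·p·q + 8·q]].
At the point, J = [[14.000, 8.000], [-1.500, -4.000]] (det J = -44.000).
Solving J·Δ = −F gives Δ = (1.909, -0.216).
Then the next iterate is (p, q)₁ = (-0.091, -1.716).
Round to (-0.091, -1.716) and repeat: F = (-11.89477, 7.25691), J = [[0.67631, 4.00828], [5.577, -13.11166]].
Δ = (4.064, 2.282), so (p, q)₂ = (3.973, 0.566).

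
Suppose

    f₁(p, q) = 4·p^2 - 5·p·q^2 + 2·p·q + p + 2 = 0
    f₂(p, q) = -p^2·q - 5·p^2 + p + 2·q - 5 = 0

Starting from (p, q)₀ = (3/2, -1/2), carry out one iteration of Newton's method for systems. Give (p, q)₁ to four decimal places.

(0.3233, -0.1643)

At (3/2, -1/2): F = (9.1250, -14.6250).
Jacobian J = [[8·p - 5·q^2 + 2·q + 1, -10·p·q + 2·p], [-2·p·q - 10·p + 1, -p^2 + 2]].
At the point, J = [[10.7500, 10.5000], [-12.5000, -0.2500]] (det J = 128.5625).
Solving J·Δ = −F gives Δ = (-1.1767, 0.3357).
Then the next iterate is (p, q)₁ = (0.3233, -0.1643).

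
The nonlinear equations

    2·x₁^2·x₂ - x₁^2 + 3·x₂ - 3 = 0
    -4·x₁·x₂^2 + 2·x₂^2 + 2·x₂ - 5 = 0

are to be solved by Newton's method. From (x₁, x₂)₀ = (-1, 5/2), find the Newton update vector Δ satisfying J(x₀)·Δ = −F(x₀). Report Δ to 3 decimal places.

(0.645, -0.668)

At (-1, 5/2): F = (8.500, 37.500).
Jacobian J = [[4·x₁·x₂ - 2·x₁, 2·x₁^2 + 3], [-4·x₂^2, -8·x₁·x₂ + 4·x₂ + 2]].
At the point, J = [[-8.000, 5.000], [-25.000, 32.000]] (det J = -131.000).
Solving J·Δ = −F gives Δ = (0.645, -0.668).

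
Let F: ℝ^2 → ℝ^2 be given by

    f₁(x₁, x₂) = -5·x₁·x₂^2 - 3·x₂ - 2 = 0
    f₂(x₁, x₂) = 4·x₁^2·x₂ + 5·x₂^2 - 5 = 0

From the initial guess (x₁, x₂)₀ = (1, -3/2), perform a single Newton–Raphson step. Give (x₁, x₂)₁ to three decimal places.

At (1, -3/2): F = (-8.750, 0.250).
Jacobian J = [[-5·x₂^2, -10·x₁·x₂ - 3], [8·x₁·x₂, 4·x₁^2 + 10·x₂]].
At the point, J = [[-11.250, 12.000], [-12.000, -11.000]] (det J = 267.750).
Solving J·Δ = −F gives Δ = (-0.348, 0.403).
Then the next iterate is (x₁, x₂)₁ = (0.652, -1.097).

(0.652, -1.097)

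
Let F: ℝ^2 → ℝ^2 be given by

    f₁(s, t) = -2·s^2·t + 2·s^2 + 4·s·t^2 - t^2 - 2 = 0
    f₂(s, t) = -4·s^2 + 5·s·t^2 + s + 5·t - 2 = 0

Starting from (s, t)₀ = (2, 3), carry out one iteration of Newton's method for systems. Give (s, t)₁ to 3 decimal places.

At (2, 3): F = (45.000, 89.000).
Jacobian J = [[-4·s·t + 4·s + 4·t^2, -2·s^2 + 8·s·t - 2·t], [-8·s + 5·t^2 + 1, 10·s·t + 5]].
At the point, J = [[20.000, 34.000], [30.000, 65.000]] (det J = 280.000).
Solving J·Δ = −F gives Δ = (0.361, -1.536).
Then the next iterate is (s, t)₁ = (2.361, 1.464).

(2.361, 1.464)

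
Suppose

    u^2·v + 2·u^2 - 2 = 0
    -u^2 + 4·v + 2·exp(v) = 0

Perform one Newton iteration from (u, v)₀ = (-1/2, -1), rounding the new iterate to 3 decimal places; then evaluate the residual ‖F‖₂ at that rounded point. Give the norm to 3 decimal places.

6.317

At (-1/2, -1): F = (-1.750, -3.51424).
Jacobian J = [[2·u·v + 4·u, u^2], [-2·u, 2·exp(v) + 4]].
At the point, J = [[-1.000, 0.250], [1.000, 4.73576]] (det J = -4.98576).
Solving J·Δ = −F gives Δ = (-1.486, 1.056).
Then the next iterate is (u, v)₁ = (-1.986, 0.056).
Re-evaluating at (-1.986, 0.056): F = (6.10927, -1.60500), so ‖F‖₂ = 6.317.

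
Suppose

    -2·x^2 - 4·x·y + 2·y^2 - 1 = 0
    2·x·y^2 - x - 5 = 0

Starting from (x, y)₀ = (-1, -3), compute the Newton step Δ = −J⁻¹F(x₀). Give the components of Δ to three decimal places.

At (-1, -3): F = (3.000, -22.000).
Jacobian J = [[-4·x - 4·y, -4·x + 4·y], [2·y^2 - 1, 4·x·y]].
At the point, J = [[16.000, -8.000], [17.000, 12.000]] (det J = 328.000).
Solving J·Δ = −F gives Δ = (0.427, 1.229).

(0.427, 1.229)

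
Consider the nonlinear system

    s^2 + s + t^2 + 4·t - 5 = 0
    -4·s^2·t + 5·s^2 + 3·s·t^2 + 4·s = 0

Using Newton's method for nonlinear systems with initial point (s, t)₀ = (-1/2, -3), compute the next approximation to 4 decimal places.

At (-1/2, -3): F = (-8.2500, -11.2500).
Jacobian J = [[2·s + 1, 2·t + 4], [-8·s·t + 10·s + 3·t^2 + 4, -4·s^2 + 6·s·t]].
At the point, J = [[0.0000, -2.0000], [14.0000, 8.0000]] (det J = 28.0000).
Solving J·Δ = −F gives Δ = (3.1607, -4.1250).
Then the next iterate is (s, t)₁ = (2.6607, -7.1250).

(2.6607, -7.1250)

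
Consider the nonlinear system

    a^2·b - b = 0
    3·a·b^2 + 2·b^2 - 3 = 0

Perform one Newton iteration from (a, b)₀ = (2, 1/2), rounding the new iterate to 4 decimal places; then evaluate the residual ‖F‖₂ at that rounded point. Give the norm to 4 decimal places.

0.5151

At (2, 1/2): F = (1.5000, -1.0000).
Jacobian J = [[2·a·b, a^2 - 1], [3·b^2, 6·a·b + 4·b]].
At the point, J = [[2.0000, 3.0000], [0.7500, 8.0000]] (det J = 13.7500).
Solving J·Δ = −F gives Δ = (-1.0909, 0.2273).
Then the next iterate is (a, b)₁ = (0.9091, 0.7273).
Re-evaluating at (0.9091, 0.7273): F = (-0.126214, -0.499422), so ‖F‖₂ = 0.5151.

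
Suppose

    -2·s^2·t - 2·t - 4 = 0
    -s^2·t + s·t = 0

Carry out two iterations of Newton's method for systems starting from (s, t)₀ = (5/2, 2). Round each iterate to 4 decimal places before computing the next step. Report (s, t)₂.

At (5/2, 2): F = (-33.0000, -7.5000).
Jacobian J = [[-4·s·t, -2·s^2 - 2], [-2·s·t + t, -s^2 + s]].
At the point, J = [[-20.0000, -14.5000], [-8.0000, -3.7500]] (det J = -41.0000).
Solving J·Δ = −F gives Δ = (0.3659, -2.7805).
Then the next iterate is (s, t)₁ = (2.8659, -0.7805).
Round to (2.8659, -0.7805) and repeat: F = (10.382091, 4.173710), J = [[8.947340, -18.426766], [3.693170, -5.347483]].
Δ = (-1.0585, 0.0494), so (s, t)₂ = (1.8074, -0.7311).

(1.8074, -0.7311)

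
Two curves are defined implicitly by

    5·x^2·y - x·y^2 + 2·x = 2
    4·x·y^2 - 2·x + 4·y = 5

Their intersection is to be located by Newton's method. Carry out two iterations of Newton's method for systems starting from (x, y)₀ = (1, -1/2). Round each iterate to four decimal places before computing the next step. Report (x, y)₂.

At (1, -1/2): F = (-2.7500, -8.0000).
Jacobian J = [[10·x·y - y^2 + 2, 5·x^2 - 2·x·y], [4·y^2 - 2, 8·x·y + 4]].
At the point, J = [[-3.2500, 6.0000], [-1.0000, 0.0000]] (det J = 6.0000).
Solving J·Δ = −F gives Δ = (-8.0000, -3.8750).
Then the next iterate is (x, y)₁ = (-7.0000, -4.3750).
Round to (-7.0000, -4.3750) and repeat: F = (-953.890625, -544.4375), J = [[289.109375, 183.7500], [74.5625, 249.0000]].
Δ = (2.3586, 1.4802), so (x, y)₂ = (-4.6414, -2.8948).

(-4.6414, -2.8948)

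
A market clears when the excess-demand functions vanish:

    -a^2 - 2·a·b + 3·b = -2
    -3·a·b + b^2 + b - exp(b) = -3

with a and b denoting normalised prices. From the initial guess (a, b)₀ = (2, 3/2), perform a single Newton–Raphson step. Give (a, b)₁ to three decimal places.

(1.610, 0.732)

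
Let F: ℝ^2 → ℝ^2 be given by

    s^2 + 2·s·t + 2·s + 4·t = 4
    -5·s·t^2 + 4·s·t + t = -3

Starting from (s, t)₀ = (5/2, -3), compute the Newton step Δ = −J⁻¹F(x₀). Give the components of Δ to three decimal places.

At (5/2, -3): F = (-19.750, -142.500).
Jacobian J = [[2·s + 2·t + 2, 2·s + 4], [-5·t^2 + 4·t, -10·s·t + 4·s + 1]].
At the point, J = [[1.000, 9.000], [-57.000, 86.000]] (det J = 599.000).
Solving J·Δ = −F gives Δ = (0.694, 2.117).

(0.694, 2.117)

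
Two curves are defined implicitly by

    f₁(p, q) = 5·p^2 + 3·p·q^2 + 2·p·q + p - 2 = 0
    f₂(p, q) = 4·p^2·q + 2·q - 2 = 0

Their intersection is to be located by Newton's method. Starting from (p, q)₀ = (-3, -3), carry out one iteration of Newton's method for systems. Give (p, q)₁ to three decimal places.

At (-3, -3): F = (-23.000, -116.000).
Jacobian J = [[10·p + 3·q^2 + 2·q + 1, 6·p·q + 2·p], [8·p·q, 4·p^2 + 2]].
At the point, J = [[-8.000, 48.000], [72.000, 38.000]] (det J = -3760.000).
Solving J·Δ = −F gives Δ = (1.248, 0.687).
Then the next iterate is (p, q)₁ = (-1.752, -2.313).

(-1.752, -2.313)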